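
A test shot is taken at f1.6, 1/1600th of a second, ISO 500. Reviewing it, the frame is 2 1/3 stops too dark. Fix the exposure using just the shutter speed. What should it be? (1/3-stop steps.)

Underexposed by 2 1/3 stops → need 2 1/3 stops brighter.
Shutter speed: 1/1600 → 1/1250 → 1/1000 → 1/800 → 1/640 → 1/500 → 1/400 → 1/320.

1/320s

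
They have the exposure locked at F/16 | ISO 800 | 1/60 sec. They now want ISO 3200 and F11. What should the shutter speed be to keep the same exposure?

ISO: 800 → 1600 → 3200 — 2 stops raised (brighter).
Aperture: f/16 → f/11 — 1 stop wider (brighter).
Net change so far: 3 stops brighter. Offset with the shutter speed: 1/60 → 1/125 → 1/250 → 1/500.

1/500s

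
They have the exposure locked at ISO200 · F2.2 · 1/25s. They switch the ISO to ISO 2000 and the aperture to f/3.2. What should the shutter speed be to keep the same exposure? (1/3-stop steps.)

ISO: 200 → 250 → 320 → 400 → 500 → 640 → 800 → 1000 → 1250 → 1600 → 2000 — 3 1/3 stops raised (brighter).
Aperture: f/2.2 → f/2.5 → f/2.8 → f/3.2 — 1 stop stopped down (darker).
Net change so far: 2 1/3 stops brighter. Offset with the shutter speed: 1/25 → 1/30 → 1/40 → 1/50 → 1/60 → 1/80 → 1/100 → 1/125.

1/125s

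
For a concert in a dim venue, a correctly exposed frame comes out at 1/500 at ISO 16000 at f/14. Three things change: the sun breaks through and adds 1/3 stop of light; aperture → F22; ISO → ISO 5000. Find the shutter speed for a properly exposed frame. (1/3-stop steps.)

Scene light: 1/3 stop brighter.
Aperture: f/14 → f/16 → f/18 → f/20 → f/22 — 1 1/3 stops stopped down (darker).
ISO: 16000 → 12800 → 10000 → 8000 → 6400 → 5000 — 1 2/3 stops lower (darker).
Net so far: 2 2/3 stops darker. Shutter speed: 1/500 → 1/400 → 1/320 → 1/250 → 1/200 → 1/160 → 1/125 → 1/100 → 1/80.

1/80s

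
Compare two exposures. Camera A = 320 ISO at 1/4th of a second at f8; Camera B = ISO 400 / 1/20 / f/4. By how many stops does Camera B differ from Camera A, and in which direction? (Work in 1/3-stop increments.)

Aperture: f/8 → f/7.1 → f/6.3 → f/5.6 → f/5 → f/4.5 → f/4 — 2 stops wider (brighter).
Shutter speed: 1/4 → 1/5 → 1/6 → 1/8 → 1/10 → 1/13 → 1/15 → 1/20 — 2 1/3 stops faster (darker).
ISO: 320 → 400 — 1/3 stop higher (brighter).
Net: +2 −2 1/3 +1/3 = 0 stops.

same exposure (0 stops)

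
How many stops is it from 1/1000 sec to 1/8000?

1/1000 → 1/2000 → 1/4000 → 1/8000 — count the steps: 3 stops.

3 stops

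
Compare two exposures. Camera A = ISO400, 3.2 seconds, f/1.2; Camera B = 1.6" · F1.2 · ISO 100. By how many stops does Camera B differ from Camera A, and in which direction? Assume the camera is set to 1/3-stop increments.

3 stops darker

Aperture: unchanged.
Shutter speed: 3.2 → 2.5 → 2 → 1.6 — 1 stop shorter (darker).
ISO: 400 → 320 → 250 → 200 → 160 → 125 → 100 — 2 stops lower (darker).
Net: −1 −2 = −3 stops.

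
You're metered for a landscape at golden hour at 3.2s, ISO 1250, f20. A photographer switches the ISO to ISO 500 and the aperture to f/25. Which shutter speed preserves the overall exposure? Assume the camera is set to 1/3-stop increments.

ISO: 1250 → 1000 → 800 → 640 → 500 — 1 1/3 stops dropped (darker).
Aperture: f/20 → f/22 → f/25 — 2/3 stop narrower (darker).
Net change so far: 2 stops darker. Offset with the shutter speed: 3.2 → 4 → 5 → 6 → 8 → 10 → 13.

13 s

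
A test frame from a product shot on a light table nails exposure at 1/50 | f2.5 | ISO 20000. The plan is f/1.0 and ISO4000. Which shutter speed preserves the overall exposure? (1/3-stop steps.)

Aperture: f/2.5 → f/2.2 → f/2 → f/1.8 → f/1.6 → f/1.4 → f/1.2 → f/1.1 → f/1.0 — 2 2/3 stops larger aperture (brighter).
ISO: 20000 → 16000 → 12800 → 10000 → 8000 → 6400 → 5000 → 4000 — 2 1/3 stops lower (darker).
Net change so far: 1/3 stop brighter. Offset with the shutter speed: 1/50 → 1/60.

1/60s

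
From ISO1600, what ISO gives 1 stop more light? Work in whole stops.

ISO 3200

ISO: 1600 → 3200 — 1 stop higher (brighter).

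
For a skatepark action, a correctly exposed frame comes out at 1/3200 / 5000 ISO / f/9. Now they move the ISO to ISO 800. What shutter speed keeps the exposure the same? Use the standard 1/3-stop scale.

1/500s

ISO: 5000 → 4000 → 3200 → 2500 → 2000 → 1600 → 1250 → 1000 → 800 — 2 2/3 stops dropped (darker).
Need 2 2/3 stops brighter from the shutter speed: 1/3200 → 1/2500 → 1/2000 → 1/1600 → 1/1250 → 1/1000 → 1/800 → 1/640 → 1/500.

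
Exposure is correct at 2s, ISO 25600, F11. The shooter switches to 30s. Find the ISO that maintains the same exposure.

ISO 1600

Shutter speed: 2 → 4 → 8 → 15 → 30 — 4 stops slower (brighter).
Need 4 stops darker from the ISO: 25600 → 12800 → 6400 → 3200 → 1600.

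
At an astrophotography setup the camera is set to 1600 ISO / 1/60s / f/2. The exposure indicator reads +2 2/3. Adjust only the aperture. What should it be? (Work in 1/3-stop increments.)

f/5

Overexposed by 2 2/3 stops → need 2 2/3 stops darker.
Aperture: f/2 → f/2.2 → f/2.5 → f/2.8 → f/3.2 → f/3.5 → f/4 → f/4.5 → f/5.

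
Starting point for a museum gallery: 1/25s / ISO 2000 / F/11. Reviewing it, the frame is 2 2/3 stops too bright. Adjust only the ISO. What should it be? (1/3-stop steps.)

ISO 320

Overexposed by 2 2/3 stops → need 2 2/3 stops darker.
ISO: 2000 → 1600 → 1250 → 1000 → 800 → 640 → 500 → 400 → 320.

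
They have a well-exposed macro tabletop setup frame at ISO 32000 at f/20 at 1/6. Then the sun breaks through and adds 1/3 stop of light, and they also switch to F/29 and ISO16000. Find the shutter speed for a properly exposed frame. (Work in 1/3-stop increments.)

Scene light: 1/3 stop brighter.
Aperture: f/20 → f/22 → f/25 → f/29 — 1 stop smaller aperture (darker).
ISO: 32000 → 25600 → 20000 → 16000 — 1 stop dropped (darker).
Net so far: 1 2/3 stops darker. Shutter speed: 1/6 → 1/5 → 1/4 → 0.3 → 0.4 → 0.5.

0.5 s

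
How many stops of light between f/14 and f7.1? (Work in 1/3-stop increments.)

f/14 → f/13 → f/11 → f/10 → f/9 → f/8 → f/7.1 — count the steps: 6 third-stops = 2 stops.

2 stops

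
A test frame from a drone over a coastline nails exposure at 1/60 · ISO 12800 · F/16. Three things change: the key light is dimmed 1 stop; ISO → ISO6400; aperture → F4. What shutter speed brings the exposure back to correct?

Scene light: 1 stop darker.
ISO: 12800 → 6400 — 1 stop dropped (darker).
Aperture: f/16 → f/11 → f/8 → f/5.6 → f/4 — 4 stops wider (brighter).
Net so far: 2 stops brighter. Shutter speed: 1/60 → 1/125 → 1/250.

1/250s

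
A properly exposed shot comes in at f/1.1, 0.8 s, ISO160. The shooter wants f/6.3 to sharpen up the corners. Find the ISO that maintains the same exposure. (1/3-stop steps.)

ISO 5000

Aperture: f/1.1 → f/1.2 → f/1.4 → f/1.6 → f/1.8 → f/2 → f/2.2 → f/2.5 → f/2.8 → f/3.2 → f/3.5 → f/4 → f/4.5 → f/5 → f/5.6 → f/6.3 — 5 stops narrower (darker).
Need 5 stops brighter from the ISO: 160 → 200 → 250 → 320 → 400 → 500 → 640 → 800 → 1000 → 1250 → 1600 → 2000 → 2500 → 3200 → 4000 → 5000.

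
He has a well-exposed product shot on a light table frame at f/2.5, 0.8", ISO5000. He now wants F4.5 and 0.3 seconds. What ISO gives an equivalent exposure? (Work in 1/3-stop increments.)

ISO 40000

Aperture: f/2.5 → f/2.8 → f/3.2 → f/3.5 → f/4 → f/4.5 — 1 2/3 stops narrower (darker).
Shutter speed: 0.8 → 0.6 → 0.5 → 0.4 → 0.3 — 1 1/3 stops shorter (darker).
Net change so far: 3 stops darker. Offset with the ISO: 5000 → 6400 → 8000 → 10000 → 12800 → 16000 → 20000 → 25600 → 32000 → 40000.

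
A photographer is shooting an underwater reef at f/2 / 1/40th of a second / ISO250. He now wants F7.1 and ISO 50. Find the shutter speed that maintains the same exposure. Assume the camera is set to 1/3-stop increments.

1.6 s

Aperture: f/2 → f/2.2 → f/2.5 → f/2.8 → f/3.2 → f/3.5 → f/4 → f/4.5 → f/5 → f/5.6 → f/6.3 → f/7.1 — 3 2/3 stops stopped down (darker).
ISO: 250 → 200 → 160 → 125 → 100 → 80 → 64 → 50 — 2 1/3 stops lower (darker).
Net change so far: 6 stops darker. Offset with the shutter speed: 1/40 → 1/30 → 1/25 → 1/20 → 1/15 → 1/13 → 1/10 → 1/8 → 1/6 → 1/5 → 1/4 → 0.3 → 0.4 → 0.5 → 0.6 → 0.8 → 1 → 1.3 → 1.6.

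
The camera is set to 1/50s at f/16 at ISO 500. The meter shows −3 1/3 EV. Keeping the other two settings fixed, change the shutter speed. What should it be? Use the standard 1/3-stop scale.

Underexposed by 3 1/3 stops → need 3 1/3 stops brighter.
Shutter speed: 1/50 → 1/40 → 1/30 → 1/25 → 1/20 → 1/15 → 1/13 → 1/10 → 1/8 → 1/6 → 1/5.

1/5s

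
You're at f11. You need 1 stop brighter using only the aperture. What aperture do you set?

Aperture: f/11 → f/8 — 1 stop larger aperture (brighter).

f/8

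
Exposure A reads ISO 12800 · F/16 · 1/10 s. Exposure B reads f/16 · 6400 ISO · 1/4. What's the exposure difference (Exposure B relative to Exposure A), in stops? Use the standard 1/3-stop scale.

1/3 stop brighter

Aperture: unchanged.
Shutter speed: 1/10 → 1/8 → 1/6 → 1/5 → 1/4 — 1 1/3 stops longer (brighter).
ISO: 12800 → 10000 → 8000 → 6400 — 1 stop dropped (darker).
Net: +1 1/3 −1 = +1/3 stops.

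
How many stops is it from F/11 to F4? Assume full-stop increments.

f/11 → f/8 → f/5.6 → f/4 — count the steps: 3 stops.

3 stops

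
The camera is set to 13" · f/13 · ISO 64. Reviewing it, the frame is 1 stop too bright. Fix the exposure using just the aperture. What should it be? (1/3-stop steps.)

f/18

Overexposed by 1 stop → need 1 stop darker.
Aperture: f/13 → f/14 → f/16 → f/18.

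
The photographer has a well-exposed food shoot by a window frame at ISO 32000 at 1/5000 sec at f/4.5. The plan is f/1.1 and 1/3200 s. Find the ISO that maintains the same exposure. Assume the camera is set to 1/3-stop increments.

Aperture: f/4.5 → f/4 → f/3.5 → f/3.2 → f/2.8 → f/2.5 → f/2.2 → f/2 → f/1.8 → f/1.6 → f/1.4 → f/1.2 → f/1.1 — 4 stops wider (brighter).
Shutter speed: 1/5000 → 1/4000 → 1/3200 — 2/3 stop slower (brighter).
Net change so far: 4 2/3 stops brighter. Offset with the ISO: 32000 → 25600 → 20000 → 16000 → 12800 → 10000 → 8000 → 6400 → 5000 → 4000 → 3200 → 2500 → 2000 → 1600 → 1250.

ISO 1250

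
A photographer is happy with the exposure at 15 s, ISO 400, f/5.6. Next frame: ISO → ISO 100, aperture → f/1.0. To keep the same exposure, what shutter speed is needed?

ISO: 400 → 200 → 100 — 2 stops lower (darker).
Aperture: f/5.6 → f/4 → f/2.8 → f/2 → f/1.4 → f/1.0 — 5 stops opened up (brighter).
Net change so far: 3 stops brighter. Offset with the shutter speed: 15 → 8 → 4 → 2.

2 s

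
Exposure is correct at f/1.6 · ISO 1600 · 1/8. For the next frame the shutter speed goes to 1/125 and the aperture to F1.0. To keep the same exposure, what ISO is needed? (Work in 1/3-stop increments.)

ISO 10000

Shutter speed: 1/8 → 1/10 → 1/13 → 1/15 → 1/20 → 1/25 → 1/30 → 1/40 → 1/50 → 1/60 → 1/80 → 1/100 → 1/125 — 4 stops faster (darker).
Aperture: f/1.6 → f/1.4 → f/1.2 → f/1.1 → f/1.0 — 1 1/3 stops larger aperture (brighter).
Net change so far: 2 2/3 stops darker. Offset with the ISO: 1600 → 2000 → 2500 → 3200 → 4000 → 5000 → 6400 → 8000 → 10000.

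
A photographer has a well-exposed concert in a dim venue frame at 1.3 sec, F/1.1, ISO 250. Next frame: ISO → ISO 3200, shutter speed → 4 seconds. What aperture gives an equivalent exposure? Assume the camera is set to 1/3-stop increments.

f/7.1

ISO: 250 → 320 → 400 → 500 → 640 → 800 → 1000 → 1250 → 1600 → 2000 → 2500 → 3200 — 3 2/3 stops higher (brighter).
Shutter speed: 1.3 → 1.6 → 2 → 2.5 → 3.2 → 4 — 1 2/3 stops longer (brighter).
Net change so far: 5 1/3 stops brighter. Offset with the aperture: f/1.1 → f/1.2 → f/1.4 → f/1.6 → f/1.8 → f/2 → f/2.2 → f/2.5 → f/2.8 → f/3.2 → f/3.5 → f/4 → f/4.5 → f/5 → f/5.6 → f/6.3 → f/7.1.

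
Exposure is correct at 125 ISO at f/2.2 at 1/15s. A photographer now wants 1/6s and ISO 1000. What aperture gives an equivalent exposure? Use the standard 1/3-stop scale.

f/10

Shutter speed: 1/15 → 1/13 → 1/10 → 1/8 → 1/6 — 1 1/3 stops slower (brighter).
ISO: 125 → 160 → 200 → 250 → 320 → 400 → 500 → 640 → 800 → 1000 — 3 stops raised (brighter).
Net change so far: 4 1/3 stops brighter. Offset with the aperture: f/2.2 → f/2.5 → f/2.8 → f/3.2 → f/3.5 → f/4 → f/4.5 → f/5 → f/5.6 → f/6.3 → f/7.1 → f/8 → f/9 → f/10.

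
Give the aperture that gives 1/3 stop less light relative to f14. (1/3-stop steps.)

Aperture: f/14 → f/16 — 1/3 stop stopped down (darker).

f/16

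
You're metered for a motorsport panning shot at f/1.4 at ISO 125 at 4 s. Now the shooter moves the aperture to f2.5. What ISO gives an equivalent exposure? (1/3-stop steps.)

ISO 400

Aperture: f/1.4 → f/1.6 → f/1.8 → f/2 → f/2.2 → f/2.5 — 1 2/3 stops smaller aperture (darker).
Need 1 2/3 stops brighter from the ISO: 125 → 160 → 200 → 250 → 320 → 400.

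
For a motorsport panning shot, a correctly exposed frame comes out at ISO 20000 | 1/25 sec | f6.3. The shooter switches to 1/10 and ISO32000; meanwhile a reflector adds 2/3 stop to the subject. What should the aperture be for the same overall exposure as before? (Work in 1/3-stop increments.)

f/16

Scene light: 2/3 stop brighter.
Shutter speed: 1/25 → 1/20 → 1/15 → 1/13 → 1/10 — 1 1/3 stops slower (brighter).
ISO: 20000 → 25600 → 32000 — 2/3 stop higher (brighter).
Net so far: 2 2/3 stops brighter. Aperture: f/6.3 → f/7.1 → f/8 → f/9 → f/10 → f/11 → f/13 → f/14 → f/16.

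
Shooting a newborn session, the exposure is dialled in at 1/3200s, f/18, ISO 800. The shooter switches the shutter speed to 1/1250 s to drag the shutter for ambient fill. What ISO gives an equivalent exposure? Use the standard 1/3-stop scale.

Shutter speed: 1/3200 → 1/2500 → 1/2000 → 1/1600 → 1/1250 — 1 1/3 stops longer (brighter).
Need 1 1/3 stops darker from the ISO: 800 → 640 → 500 → 400 → 320.

ISO 320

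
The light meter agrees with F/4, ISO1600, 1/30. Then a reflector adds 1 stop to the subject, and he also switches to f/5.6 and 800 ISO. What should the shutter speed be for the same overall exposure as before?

1/15s

Scene light: 1 stop brighter.
Aperture: f/4 → f/5.6 — 1 stop narrower (darker).
ISO: 1600 → 800 — 1 stop dropped (darker).
Net so far: 1 stop darker. Shutter speed: 1/30 → 1/15.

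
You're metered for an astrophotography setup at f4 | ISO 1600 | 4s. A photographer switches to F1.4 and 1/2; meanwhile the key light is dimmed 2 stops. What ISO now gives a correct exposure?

Scene light: 2 stops darker.
Aperture: f/4 → f/2.8 → f/2 → f/1.4 — 3 stops opened up (brighter).
Shutter speed: 4 → 2 → 1 → 1/2 — 3 stops faster (darker).
Net so far: 2 stops darker. ISO: 1600 → 3200 → 6400.

ISO 6400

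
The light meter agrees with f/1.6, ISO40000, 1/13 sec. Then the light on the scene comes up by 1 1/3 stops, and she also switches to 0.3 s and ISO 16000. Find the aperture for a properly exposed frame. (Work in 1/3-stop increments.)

Scene light: 1 1/3 stops brighter.
Shutter speed: 1/13 → 1/10 → 1/8 → 1/6 → 1/5 → 1/4 → 0.3 — 2 stops slower (brighter).
ISO: 40000 → 32000 → 25600 → 20000 → 16000 — 1 1/3 stops lower (darker).
Net so far: 2 stops brighter. Aperture: f/1.6 → f/1.8 → f/2 → f/2.2 → f/2.5 → f/2.8 → f/3.2.

f/3.2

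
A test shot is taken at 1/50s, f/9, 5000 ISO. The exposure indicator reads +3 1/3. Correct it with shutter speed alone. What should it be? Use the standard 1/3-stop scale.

Overexposed by 3 1/3 stops → need 3 1/3 stops darker.
Shutter speed: 1/50 → 1/60 → 1/80 → 1/100 → 1/125 → 1/160 → 1/200 → 1/250 → 1/320 → 1/400 → 1/500.

1/500s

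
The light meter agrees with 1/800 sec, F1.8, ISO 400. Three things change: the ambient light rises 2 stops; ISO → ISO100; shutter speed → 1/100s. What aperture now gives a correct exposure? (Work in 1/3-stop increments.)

f/5

Scene light: 2 stops brighter.
ISO: 400 → 320 → 250 → 200 → 160 → 125 → 100 — 2 stops lower (darker).
Shutter speed: 1/800 → 1/640 → 1/500 → 1/400 → 1/320 → 1/250 → 1/200 → 1/160 → 1/125 → 1/100 — 3 stops slower (brighter).
Net so far: 3 stops brighter. Aperture: f/1.8 → f/2 → f/2.2 → f/2.5 → f/2.8 → f/3.2 → f/3.5 → f/4 → f/4.5 → f/5.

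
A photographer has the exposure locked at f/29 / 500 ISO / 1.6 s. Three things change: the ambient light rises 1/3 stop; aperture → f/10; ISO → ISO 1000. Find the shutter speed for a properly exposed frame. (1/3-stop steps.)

Scene light: 1/3 stop brighter.
Aperture: f/29 → f/25 → f/22 → f/20 → f/18 → f/16 → f/14 → f/13 → f/11 → f/10 — 3 stops wider (brighter).
ISO: 500 → 640 → 800 → 1000 — 1 stop higher (brighter).
Net so far: 4 1/3 stops brighter. Shutter speed: 1.6 → 1.3 → 1 → 0.8 → 0.6 → 0.5 → 0.4 → 0.3 → 1/4 → 1/5 → 1/6 → 1/8 → 1/10 → 1/13.

1/13s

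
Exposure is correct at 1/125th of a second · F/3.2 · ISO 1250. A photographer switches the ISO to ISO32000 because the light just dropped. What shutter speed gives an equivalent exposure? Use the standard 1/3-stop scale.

ISO: 1250 → 1600 → 2000 → 2500 → 3200 → 4000 → 5000 → 6400 → 8000 → 10000 → 12800 → 16000 → 20000 → 25600 → 32000 — 4 2/3 stops raised (brighter).
Need 4 2/3 stops darker from the shutter speed: 1/125 → 1/160 → 1/200 → 1/250 → 1/320 → 1/400 → 1/500 → 1/640 → 1/800 → 1/1000 → 1/1250 → 1/1600 → 1/2000 → 1/2500 → 1/3200.

1/3200s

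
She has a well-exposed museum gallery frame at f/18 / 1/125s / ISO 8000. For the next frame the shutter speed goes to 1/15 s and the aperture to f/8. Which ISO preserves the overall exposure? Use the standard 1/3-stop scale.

Shutter speed: 1/125 → 1/100 → 1/80 → 1/60 → 1/50 → 1/40 → 1/30 → 1/25 → 1/20 → 1/15 — 3 stops slower (brighter).
Aperture: f/18 → f/16 → f/14 → f/13 → f/11 → f/10 → f/9 → f/8 — 2 1/3 stops larger aperture (brighter).
Net change so far: 5 1/3 stops brighter. Offset with the ISO: 8000 → 6400 → 5000 → 4000 → 3200 → 2500 → 2000 → 1600 → 1250 → 1000 → 800 → 640 → 500 → 400 → 320 → 250 → 200.

ISO 200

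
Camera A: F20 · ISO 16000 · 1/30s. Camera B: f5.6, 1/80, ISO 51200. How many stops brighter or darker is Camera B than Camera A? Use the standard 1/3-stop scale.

Aperture: f/20 → f/18 → f/16 → f/14 → f/13 → f/11 → f/10 → f/9 → f/8 → f/7.1 → f/6.3 → f/5.6 — 3 2/3 stops larger aperture (brighter).
Shutter speed: 1/30 → 1/40 → 1/50 → 1/60 → 1/80 — 1 1/3 stops shorter (darker).
ISO: 16000 → 20000 → 25600 → 32000 → 40000 → 51200 — 1 2/3 stops raised (brighter).
Net: +3 2/3 −1 1/3 +1 2/3 = +4 stops.

4 stops brighter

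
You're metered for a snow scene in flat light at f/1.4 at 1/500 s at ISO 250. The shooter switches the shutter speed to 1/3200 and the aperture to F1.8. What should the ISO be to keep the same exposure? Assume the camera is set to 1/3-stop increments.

Shutter speed: 1/500 → 1/640 → 1/800 → 1/1000 → 1/1250 → 1/1600 → 1/2000 → 1/2500 → 1/3200 — 2 2/3 stops faster (darker).
Aperture: f/1.4 → f/1.6 → f/1.8 — 2/3 stop narrower (darker).
Net change so far: 3 1/3 stops darker. Offset with the ISO: 250 → 320 → 400 → 500 → 640 → 800 → 1000 → 1250 → 1600 → 2000 → 2500.

ISO 2500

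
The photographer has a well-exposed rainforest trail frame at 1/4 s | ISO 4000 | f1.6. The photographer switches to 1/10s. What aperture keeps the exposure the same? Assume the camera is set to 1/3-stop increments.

f/1.0

Shutter speed: 1/4 → 1/5 → 1/6 → 1/8 → 1/10 — 1 1/3 stops faster (darker).
Need 1 1/3 stops brighter from the aperture: f/1.6 → f/1.4 → f/1.2 → f/1.1 → f/1.0.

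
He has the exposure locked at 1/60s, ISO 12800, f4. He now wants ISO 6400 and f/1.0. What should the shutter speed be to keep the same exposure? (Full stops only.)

ISO: 12800 → 6400 — 1 stop dropped (darker).
Aperture: f/4 → f/2.8 → f/2 → f/1.4 → f/1.0 — 4 stops larger aperture (brighter).
Net change so far: 3 stops brighter. Offset with the shutter speed: 1/60 → 1/125 → 1/250 → 1/500.

1/500s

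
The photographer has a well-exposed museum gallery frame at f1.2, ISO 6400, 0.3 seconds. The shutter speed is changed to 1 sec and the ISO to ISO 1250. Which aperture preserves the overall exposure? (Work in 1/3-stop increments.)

Shutter speed: 0.3 → 0.4 → 0.5 → 0.6 → 0.8 → 1 — 1 2/3 stops longer (brighter).
ISO: 6400 → 5000 → 4000 → 3200 → 2500 → 2000 → 1600 → 1250 — 2 1/3 stops lower (darker).
Net change so far: 2/3 stop darker. Offset with the aperture: f/1.2 → f/1.1 → f/1.0.

f/1.0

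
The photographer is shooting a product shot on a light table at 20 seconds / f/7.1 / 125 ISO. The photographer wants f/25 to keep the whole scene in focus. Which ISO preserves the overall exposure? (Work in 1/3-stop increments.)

ISO 1600

Aperture: f/7.1 → f/8 → f/9 → f/10 → f/11 → f/13 → f/14 → f/16 → f/18 → f/20 → f/22 → f/25 — 3 2/3 stops stopped down (darker).
Need 3 2/3 stops brighter from the ISO: 125 → 160 → 200 → 250 → 320 → 400 → 500 → 640 → 800 → 1000 → 1250 → 1600.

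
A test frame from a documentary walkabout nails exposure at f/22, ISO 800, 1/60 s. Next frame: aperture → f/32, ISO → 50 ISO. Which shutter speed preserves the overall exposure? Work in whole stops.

1/2s

Aperture: f/22 → f/32 — 1 stop stopped down (darker).
ISO: 800 → 400 → 200 → 100 → 50 — 4 stops lower (darker).
Net change so far: 5 stops darker. Offset with the shutter speed: 1/60 → 1/30 → 1/15 → 1/8 → 1/4 → 1/2.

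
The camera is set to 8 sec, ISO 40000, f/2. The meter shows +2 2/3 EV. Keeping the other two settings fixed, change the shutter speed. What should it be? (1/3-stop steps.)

Overexposed by 2 2/3 stops → need 2 2/3 stops darker.
Shutter speed: 8 → 6 → 5 → 4 → 3.2 → 2.5 → 2 → 1.6 → 1.3.

1.3 s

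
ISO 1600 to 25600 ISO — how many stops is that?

4 stops

1600 → 3200 → 6400 → 12800 → 25600 — count the steps: 4 stops.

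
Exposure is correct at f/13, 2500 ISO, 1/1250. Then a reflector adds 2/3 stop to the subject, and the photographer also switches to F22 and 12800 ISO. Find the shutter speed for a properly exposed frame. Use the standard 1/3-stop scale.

Scene light: 2/3 stop brighter.
Aperture: f/13 → f/14 → f/16 → f/18 → f/20 → f/22 — 1 2/3 stops narrower (darker).
ISO: 2500 → 3200 → 4000 → 5000 → 6400 → 8000 → 10000 → 12800 — 2 1/3 stops higher (brighter).
Net so far: 1 1/3 stops brighter. Shutter speed: 1/1250 → 1/1600 → 1/2000 → 1/2500 → 1/3200.

1/3200s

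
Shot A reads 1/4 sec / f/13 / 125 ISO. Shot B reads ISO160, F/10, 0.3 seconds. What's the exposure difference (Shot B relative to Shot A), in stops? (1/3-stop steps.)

1 1/3 stops brighter

Aperture: f/13 → f/11 → f/10 — 2/3 stop larger aperture (brighter).
Shutter speed: 1/4 → 0.3 — 1/3 stop slower (brighter).
ISO: 125 → 160 — 1/3 stop raised (brighter).
Net: +2/3 +1/3 +1/3 = +1 1/3 stops.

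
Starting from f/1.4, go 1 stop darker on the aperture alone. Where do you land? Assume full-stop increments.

f/2

Aperture: f/1.4 → f/2 — 1 stop smaller aperture (darker).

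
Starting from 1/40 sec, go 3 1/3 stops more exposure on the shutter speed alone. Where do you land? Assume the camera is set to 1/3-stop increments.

Shutter speed: 1/40 → 1/30 → 1/25 → 1/20 → 1/15 → 1/13 → 1/10 → 1/8 → 1/6 → 1/5 → 1/4 — 3 1/3 stops longer (brighter).

1/4s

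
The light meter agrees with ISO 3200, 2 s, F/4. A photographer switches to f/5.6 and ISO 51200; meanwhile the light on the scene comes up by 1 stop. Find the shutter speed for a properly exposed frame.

1/8s

Scene light: 1 stop brighter.
Aperture: f/4 → f/5.6 — 1 stop narrower (darker).
ISO: 3200 → 6400 → 12800 → 25600 → 51200 — 4 stops raised (brighter).
Net so far: 4 stops brighter. Shutter speed: 2 → 1 → 1/2 → 1/4 → 1/8.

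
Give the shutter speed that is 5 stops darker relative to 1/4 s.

1/125s

Shutter speed: 1/4 → 1/8 → 1/15 → 1/30 → 1/60 → 1/125 — 5 stops shorter (darker).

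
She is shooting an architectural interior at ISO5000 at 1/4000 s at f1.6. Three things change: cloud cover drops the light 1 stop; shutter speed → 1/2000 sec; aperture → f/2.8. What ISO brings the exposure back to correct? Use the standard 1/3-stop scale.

Scene light: 1 stop darker.
Shutter speed: 1/4000 → 1/3200 → 1/2500 → 1/2000 — 1 stop longer (brighter).
Aperture: f/1.6 → f/1.8 → f/2 → f/2.2 → f/2.5 → f/2.8 — 1 2/3 stops smaller aperture (darker).
Net so far: 1 2/3 stops darker. ISO: 5000 → 6400 → 8000 → 10000 → 12800 → 16000.

ISO 16000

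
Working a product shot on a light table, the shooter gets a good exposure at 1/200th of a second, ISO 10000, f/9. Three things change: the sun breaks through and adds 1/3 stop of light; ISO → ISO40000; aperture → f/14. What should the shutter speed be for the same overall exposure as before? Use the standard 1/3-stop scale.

Scene light: 1/3 stop brighter.
ISO: 10000 → 12800 → 16000 → 20000 → 25600 → 32000 → 40000 — 2 stops higher (brighter).
Aperture: f/9 → f/10 → f/11 → f/13 → f/14 — 1 1/3 stops stopped down (darker).
Net so far: 1 stop brighter. Shutter speed: 1/200 → 1/250 → 1/320 → 1/400.

1/400s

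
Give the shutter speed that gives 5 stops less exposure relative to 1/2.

1/60s

Shutter speed: 1/2 → 1/4 → 1/8 → 1/15 → 1/30 → 1/60 — 5 stops faster (darker).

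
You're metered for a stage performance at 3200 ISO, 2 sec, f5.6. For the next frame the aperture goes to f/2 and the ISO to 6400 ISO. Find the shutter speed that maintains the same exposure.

1/8s

Aperture: f/5.6 → f/4 → f/2.8 → f/2 — 3 stops wider (brighter).
ISO: 3200 → 6400 — 1 stop raised (brighter).
Net change so far: 4 stops brighter. Offset with the shutter speed: 2 → 1 → 1/2 → 1/4 → 1/8.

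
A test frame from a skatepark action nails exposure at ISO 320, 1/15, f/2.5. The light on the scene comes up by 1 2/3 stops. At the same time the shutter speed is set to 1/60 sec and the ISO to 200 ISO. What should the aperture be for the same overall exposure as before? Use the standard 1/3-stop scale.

f/1.8

Scene light: 1 2/3 stops brighter.
Shutter speed: 1/15 → 1/20 → 1/25 → 1/30 → 1/40 → 1/50 → 1/60 — 2 stops shorter (darker).
ISO: 320 → 250 → 200 — 2/3 stop lower (darker).
Net so far: 1 stop darker. Aperture: f/2.5 → f/2.2 → f/2 → f/1.8.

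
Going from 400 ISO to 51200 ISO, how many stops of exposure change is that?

7 stops

400 → 800 → 1600 → 3200 → 6400 → 12800 → 25600 → 51200 — count the steps: 7 stops.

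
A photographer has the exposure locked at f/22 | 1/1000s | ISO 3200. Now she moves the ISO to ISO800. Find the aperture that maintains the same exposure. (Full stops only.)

f/11

ISO: 3200 → 1600 → 800 — 2 stops dropped (darker).
Need 2 stops brighter from the aperture: f/22 → f/16 → f/11.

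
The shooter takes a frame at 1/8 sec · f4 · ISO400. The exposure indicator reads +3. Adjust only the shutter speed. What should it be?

1/60s

Overexposed by 3 stops → need 3 stops darker.
Shutter speed: 1/8 → 1/15 → 1/30 → 1/60.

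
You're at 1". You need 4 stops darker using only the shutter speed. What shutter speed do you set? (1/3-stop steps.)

1/15s

Shutter speed: 1 → 0.8 → 0.6 → 0.5 → 0.4 → 0.3 → 1/4 → 1/5 → 1/6 → 1/8 → 1/10 → 1/13 → 1/15 — 4 stops shorter (darker).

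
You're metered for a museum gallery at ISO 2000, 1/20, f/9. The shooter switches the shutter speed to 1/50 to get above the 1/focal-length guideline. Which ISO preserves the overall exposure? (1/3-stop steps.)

ISO 5000

Shutter speed: 1/20 → 1/25 → 1/30 → 1/40 → 1/50 — 1 1/3 stops shorter (darker).
Need 1 1/3 stops brighter from the ISO: 2000 → 2500 → 3200 → 4000 → 5000.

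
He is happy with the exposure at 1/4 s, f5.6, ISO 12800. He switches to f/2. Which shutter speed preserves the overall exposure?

Aperture: f/5.6 → f/4 → f/2.8 → f/2 — 3 stops larger aperture (brighter).
Need 3 stops darker from the shutter speed: 1/4 → 1/8 → 1/15 → 1/30.

1/30s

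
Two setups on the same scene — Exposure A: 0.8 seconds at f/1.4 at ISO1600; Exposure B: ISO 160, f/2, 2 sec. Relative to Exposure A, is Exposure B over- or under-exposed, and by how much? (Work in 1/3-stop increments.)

3 stops darker

Aperture: f/1.4 → f/1.6 → f/1.8 → f/2 — 1 stop smaller aperture (darker).
Shutter speed: 0.8 → 1 → 1.3 → 1.6 → 2 — 1 1/3 stops longer (brighter).
ISO: 1600 → 1250 → 1000 → 800 → 640 → 500 → 400 → 320 → 250 → 200 → 160 — 3 1/3 stops lower (darker).
Net: −1 +1 1/3 −3 1/3 = −3 stops.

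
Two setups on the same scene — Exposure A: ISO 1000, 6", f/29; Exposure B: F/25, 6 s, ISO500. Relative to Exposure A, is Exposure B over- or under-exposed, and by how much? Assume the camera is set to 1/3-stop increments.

2/3 stop darker

Aperture: f/29 → f/25 — 1/3 stop larger aperture (brighter).
Shutter speed: unchanged.
ISO: 1000 → 800 → 640 → 500 — 1 stop lower (darker).
Net: +1/3 −1 = −2/3 stops.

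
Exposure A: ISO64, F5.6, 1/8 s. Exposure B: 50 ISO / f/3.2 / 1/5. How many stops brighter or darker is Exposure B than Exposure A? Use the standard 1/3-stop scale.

2 stops brighter

Aperture: f/5.6 → f/5 → f/4.5 → f/4 → f/3.5 → f/3.2 — 1 2/3 stops wider (brighter).
Shutter speed: 1/8 → 1/6 → 1/5 — 2/3 stop slower (brighter).
ISO: 64 → 50 — 1/3 stop dropped (darker).
Net: +1 2/3 +2/3 −1/3 = +2 stops.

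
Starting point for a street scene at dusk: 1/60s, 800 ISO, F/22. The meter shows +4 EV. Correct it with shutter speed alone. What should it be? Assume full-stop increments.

1/1000s

Overexposed by 4 stops → need 4 stops darker.
Shutter speed: 1/60 → 1/125 → 1/250 → 1/500 → 1/1000.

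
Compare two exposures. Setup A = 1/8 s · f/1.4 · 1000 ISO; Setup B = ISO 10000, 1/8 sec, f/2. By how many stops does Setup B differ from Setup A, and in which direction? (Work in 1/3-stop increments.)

Aperture: f/1.4 → f/1.6 → f/1.8 → f/2 — 1 stop stopped down (darker).
Shutter speed: unchanged.
ISO: 1000 → 1250 → 1600 → 2000 → 2500 → 3200 → 4000 → 5000 → 6400 → 8000 → 10000 — 3 1/3 stops raised (brighter).
Net: −1 +3 1/3 = +2 1/3 stops.

2 1/3 stops brighter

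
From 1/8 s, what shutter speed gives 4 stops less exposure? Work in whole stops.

Shutter speed: 1/8 → 1/15 → 1/30 → 1/60 → 1/125 — 4 stops faster (darker).

1/125s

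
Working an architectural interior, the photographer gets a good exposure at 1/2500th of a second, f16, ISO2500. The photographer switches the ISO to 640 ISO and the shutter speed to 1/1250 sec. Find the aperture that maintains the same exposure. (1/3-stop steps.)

f/11

ISO: 2500 → 2000 → 1600 → 1250 → 1000 → 800 → 640 — 2 stops dropped (darker).
Shutter speed: 1/2500 → 1/2000 → 1/1600 → 1/1250 — 1 stop longer (brighter).
Net change so far: 1 stop darker. Offset with the aperture: f/16 → f/14 → f/13 → f/11.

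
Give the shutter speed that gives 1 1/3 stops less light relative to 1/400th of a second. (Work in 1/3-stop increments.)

1/1000s

Shutter speed: 1/400 → 1/500 → 1/640 → 1/800 → 1/1000 — 1 1/3 stops faster (darker).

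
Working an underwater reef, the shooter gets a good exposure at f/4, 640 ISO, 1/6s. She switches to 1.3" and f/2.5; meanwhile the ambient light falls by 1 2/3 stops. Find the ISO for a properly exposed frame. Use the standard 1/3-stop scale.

Scene light: 1 2/3 stops darker.
Shutter speed: 1/6 → 1/5 → 1/4 → 0.3 → 0.4 → 0.5 → 0.6 → 0.8 → 1 → 1.3 — 3 stops slower (brighter).
Aperture: f/4 → f/3.5 → f/3.2 → f/2.8 → f/2.5 — 1 1/3 stops wider (brighter).
Net so far: 2 2/3 stops brighter. ISO: 640 → 500 → 400 → 320 → 250 → 200 → 160 → 125 → 100.

ISO 100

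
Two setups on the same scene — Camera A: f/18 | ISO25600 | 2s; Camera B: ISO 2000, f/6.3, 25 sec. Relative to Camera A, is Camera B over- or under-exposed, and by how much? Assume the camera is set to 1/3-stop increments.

Aperture: f/18 → f/16 → f/14 → f/13 → f/11 → f/10 → f/9 → f/8 → f/7.1 → f/6.3 — 3 stops opened up (brighter).
Shutter speed: 2 → 2.5 → 3.2 → 4 → 5 → 6 → 8 → 10 → 13 → 15 → 20 → 25 — 3 2/3 stops slower (brighter).
ISO: 25600 → 20000 → 16000 → 12800 → 10000 → 8000 → 6400 → 5000 → 4000 → 3200 → 2500 → 2000 — 3 2/3 stops lower (darker).
Net: +3 +3 2/3 −3 2/3 = +3 stops.

3 stops brighter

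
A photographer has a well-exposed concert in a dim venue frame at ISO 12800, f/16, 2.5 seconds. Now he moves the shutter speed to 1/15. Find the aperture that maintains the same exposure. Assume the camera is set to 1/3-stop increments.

Shutter speed: 2.5 → 2 → 1.6 → 1.3 → 1 → 0.8 → 0.6 → 0.5 → 0.4 → 0.3 → 1/4 → 1/5 → 1/6 → 1/8 → 1/10 → 1/13 → 1/15 — 5 1/3 stops faster (darker).
Need 5 1/3 stops brighter from the aperture: f/16 → f/14 → f/13 → f/11 → f/10 → f/9 → f/8 → f/7.1 → f/6.3 → f/5.6 → f/5 → f/4.5 → f/4 → f/3.5 → f/3.2 → f/2.8 → f/2.5.

f/2.5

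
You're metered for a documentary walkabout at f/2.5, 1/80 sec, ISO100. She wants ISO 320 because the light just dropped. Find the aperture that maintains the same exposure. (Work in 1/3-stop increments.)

ISO: 100 → 125 → 160 → 200 → 250 → 320 — 1 2/3 stops raised (brighter).
Need 1 2/3 stops darker from the aperture: f/2.5 → f/2.8 → f/3.2 → f/3.5 → f/4 → f/4.5.

f/4.5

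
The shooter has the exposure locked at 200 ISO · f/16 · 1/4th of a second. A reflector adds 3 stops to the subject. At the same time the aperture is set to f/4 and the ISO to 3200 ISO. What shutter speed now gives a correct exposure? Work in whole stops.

Scene light: 3 stops brighter.
Aperture: f/16 → f/11 → f/8 → f/5.6 → f/4 — 4 stops larger aperture (brighter).
ISO: 200 → 400 → 800 → 1600 → 3200 — 4 stops raised (brighter).
Net so far: 11 stops brighter. Shutter speed: 1/4 → 1/8 → 1/15 → 1/30 → 1/60 → 1/125 → 1/250 → 1/500 → 1/1000 → 1/2000 → 1/4000 → 1/8000.

1/8000s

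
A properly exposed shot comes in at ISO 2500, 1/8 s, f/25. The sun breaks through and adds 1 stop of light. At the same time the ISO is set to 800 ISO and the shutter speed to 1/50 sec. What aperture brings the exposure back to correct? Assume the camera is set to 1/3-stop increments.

f/8

Scene light: 1 stop brighter.
ISO: 2500 → 2000 → 1600 → 1250 → 1000 → 800 — 1 2/3 stops dropped (darker).
Shutter speed: 1/8 → 1/10 → 1/13 → 1/15 → 1/20 → 1/25 → 1/30 → 1/40 → 1/50 — 2 2/3 stops shorter (darker).
Net so far: 3 1/3 stops darker. Aperture: f/25 → f/22 → f/20 → f/18 → f/16 → f/14 → f/13 → f/11 → f/10 → f/9 → f/8.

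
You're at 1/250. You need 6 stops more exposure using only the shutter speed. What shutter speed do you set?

1/4s

Shutter speed: 1/250 → 1/125 → 1/60 → 1/30 → 1/15 → 1/8 → 1/4 — 6 stops longer (brighter).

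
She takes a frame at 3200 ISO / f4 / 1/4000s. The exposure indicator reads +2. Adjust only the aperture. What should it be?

Overexposed by 2 stops → need 2 stops darker.
Aperture: f/4 → f/5.6 → f/8.

f/8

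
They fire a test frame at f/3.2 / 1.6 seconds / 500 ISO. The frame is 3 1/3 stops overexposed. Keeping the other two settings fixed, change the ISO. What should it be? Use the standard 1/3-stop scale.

ISO 50

Overexposed by 3 1/3 stops → need 3 1/3 stops darker.
ISO: 500 → 400 → 320 → 250 → 200 → 160 → 125 → 100 → 80 → 64 → 50.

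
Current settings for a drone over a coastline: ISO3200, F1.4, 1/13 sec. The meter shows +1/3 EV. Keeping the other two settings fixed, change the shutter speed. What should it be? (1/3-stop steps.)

Overexposed by 1/3 stop → need 1/3 stop darker.
Shutter speed: 1/13 → 1/15.

1/15s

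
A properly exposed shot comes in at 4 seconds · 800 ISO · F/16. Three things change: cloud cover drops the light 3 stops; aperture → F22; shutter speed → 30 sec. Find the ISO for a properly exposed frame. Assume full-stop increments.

Scene light: 3 stops darker.
Aperture: f/16 → f/22 — 1 stop smaller aperture (darker).
Shutter speed: 4 → 8 → 15 → 30 — 3 stops slower (brighter).
Net so far: 1 stop darker. ISO: 800 → 1600.

ISO 1600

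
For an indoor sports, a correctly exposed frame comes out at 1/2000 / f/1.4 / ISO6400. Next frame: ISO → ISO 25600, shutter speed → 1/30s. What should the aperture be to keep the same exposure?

ISO: 6400 → 12800 → 25600 — 2 stops raised (brighter).
Shutter speed: 1/2000 → 1/1000 → 1/500 → 1/250 → 1/125 → 1/60 → 1/30 — 6 stops slower (brighter).
Net change so far: 8 stops brighter. Offset with the aperture: f/1.4 → f/2 → f/2.8 → f/4 → f/5.6 → f/8 → f/11 → f/16 → f/22.

f/22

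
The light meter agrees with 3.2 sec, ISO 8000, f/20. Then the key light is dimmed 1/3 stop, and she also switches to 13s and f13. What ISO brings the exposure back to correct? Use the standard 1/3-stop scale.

Scene light: 1/3 stop darker.
Shutter speed: 3.2 → 4 → 5 → 6 → 8 → 10 → 13 — 2 stops slower (brighter).
Aperture: f/20 → f/18 → f/16 → f/14 → f/13 — 1 1/3 stops opened up (brighter).
Net so far: 3 stops brighter. ISO: 8000 → 6400 → 5000 → 4000 → 3200 → 2500 → 2000 → 1600 → 1250 → 1000.

ISO 1000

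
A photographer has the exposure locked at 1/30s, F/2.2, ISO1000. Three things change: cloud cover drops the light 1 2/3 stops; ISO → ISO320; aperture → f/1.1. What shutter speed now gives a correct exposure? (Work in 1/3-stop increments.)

1/13s

Scene light: 1 2/3 stops darker.
ISO: 1000 → 800 → 640 → 500 → 400 → 320 — 1 2/3 stops lower (darker).
Aperture: f/2.2 → f/2 → f/1.8 → f/1.6 → f/1.4 → f/1.2 → f/1.1 — 2 stops wider (brighter).
Net so far: 1 1/3 stops darker. Shutter speed: 1/30 → 1/25 → 1/20 → 1/15 → 1/13.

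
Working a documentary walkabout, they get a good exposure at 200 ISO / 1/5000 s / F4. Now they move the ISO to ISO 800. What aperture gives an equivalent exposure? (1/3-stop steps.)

f/8

ISO: 200 → 250 → 320 → 400 → 500 → 640 → 800 — 2 stops higher (brighter).
Need 2 stops darker from the aperture: f/4 → f/4.5 → f/5 → f/5.6 → f/6.3 → f/7.1 → f/8.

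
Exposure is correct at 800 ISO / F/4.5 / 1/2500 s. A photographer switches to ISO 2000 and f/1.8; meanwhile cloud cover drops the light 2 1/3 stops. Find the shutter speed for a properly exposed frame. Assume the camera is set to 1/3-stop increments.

Scene light: 2 1/3 stops darker.
ISO: 800 → 1000 → 1250 → 1600 → 2000 — 1 1/3 stops higher (brighter).
Aperture: f/4.5 → f/4 → f/3.5 → f/3.2 → f/2.8 → f/2.5 → f/2.2 → f/2 → f/1.8 — 2 2/3 stops opened up (brighter).
Net so far: 1 2/3 stops brighter. Shutter speed: 1/2500 → 1/3200 → 1/4000 → 1/5000 → 1/6400 → 1/8000.

1/8000s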